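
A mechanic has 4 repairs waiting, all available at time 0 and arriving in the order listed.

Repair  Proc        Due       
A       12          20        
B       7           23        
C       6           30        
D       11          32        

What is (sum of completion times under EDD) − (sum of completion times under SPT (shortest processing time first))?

EDD (increasing due date): A B C D.
A: 0→12
B: 12→19
C: 19→25
D: 25→36
Sum = 12+19+25+36 = 92.
SPT (increasing processing time): C B D A.
C: 0→6
B: 6→13
D: 13→24
A: 24→36
Sum = 6+13+24+36 = 79.
Difference = 92 − 79 = 13.

13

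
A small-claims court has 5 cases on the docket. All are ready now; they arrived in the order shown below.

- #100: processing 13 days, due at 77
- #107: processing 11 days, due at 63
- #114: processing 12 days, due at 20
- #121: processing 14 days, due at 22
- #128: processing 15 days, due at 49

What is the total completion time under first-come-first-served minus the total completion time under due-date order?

FIFO (arrival order): #100 #107 #114 #121 #128.
#100: 0→13
#107: 13→24
#114: 24→36
#121: 36→50
#128: 50→65
Sum = 13+24+36+50+65 = 188.
EDD (increasing due date): #114 #121 #128 #107 #100.
#114: 0→12
#121: 12→26
#128: 26→41
#107: 41→52
#100: 52→65
Sum = 12+26+41+52+65 = 196.
Difference = 188 − 196 = -8.

-8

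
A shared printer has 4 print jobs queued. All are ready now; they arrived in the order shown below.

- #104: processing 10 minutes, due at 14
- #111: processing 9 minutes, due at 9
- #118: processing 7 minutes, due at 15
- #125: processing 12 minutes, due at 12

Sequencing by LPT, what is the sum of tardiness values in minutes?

LPT (decreasing processing time): #125 #104 #111 #118.
#125: 0→12, due 12, tardiness 0
#104: 12→22, due 14, tardiness 8
#111: 22→31, due 9, tardiness 22
#118: 31→38, due 15, tardiness 23
Sum = 0+8+22+23 = 53.

53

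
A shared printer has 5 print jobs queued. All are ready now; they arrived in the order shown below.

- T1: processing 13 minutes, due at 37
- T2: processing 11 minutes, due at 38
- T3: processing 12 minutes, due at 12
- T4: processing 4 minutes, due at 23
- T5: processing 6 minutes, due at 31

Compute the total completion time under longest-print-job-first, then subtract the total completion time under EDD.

LPT (decreasing processing time): T1 T3 T2 T5 T4.
T1: 0→13
T3: 13→25
T2: 25→36
T5: 36→42
T4: 42→46
Sum = 13+25+36+42+46 = 162.
EDD (increasing due date): T3 T4 T5 T1 T2.
T3: 0→12
T4: 12→16
T5: 16→22
T1: 22→35
T2: 35→46
Sum = 12+16+22+35+46 = 131.
Difference = 162 − 131 = 31.

31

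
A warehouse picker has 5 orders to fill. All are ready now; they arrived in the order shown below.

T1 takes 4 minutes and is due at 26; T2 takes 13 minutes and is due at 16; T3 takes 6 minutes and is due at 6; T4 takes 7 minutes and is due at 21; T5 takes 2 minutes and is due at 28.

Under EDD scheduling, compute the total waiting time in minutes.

EDD (increasing due date): T3 T2 T4 T1 T5.
T3: waits 0, runs 0→6
T2: waits 6, runs 6→19
T4: waits 19, runs 19→26
T1: waits 26, runs 26→30
T5: waits 30, runs 30→32
Sum = 0+6+19+26+30 = 81.

81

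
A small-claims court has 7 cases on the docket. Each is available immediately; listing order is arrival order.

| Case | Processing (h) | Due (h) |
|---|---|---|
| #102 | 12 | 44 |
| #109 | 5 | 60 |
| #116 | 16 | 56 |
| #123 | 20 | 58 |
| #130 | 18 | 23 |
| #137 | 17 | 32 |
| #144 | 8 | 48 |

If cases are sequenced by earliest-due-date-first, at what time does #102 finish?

47

EDD (increasing due date): #130 #137 #102 #144 #116 #123 #109.
#130: 0→18
#137: 18→35
#102: 35→47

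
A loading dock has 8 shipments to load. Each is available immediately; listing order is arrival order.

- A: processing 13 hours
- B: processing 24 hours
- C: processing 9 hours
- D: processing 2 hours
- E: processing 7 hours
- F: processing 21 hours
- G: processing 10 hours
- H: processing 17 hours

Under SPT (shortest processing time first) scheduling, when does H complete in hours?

58

SPT (increasing processing time): D E C G A H F B.
D: 0→2
E: 2→9
C: 9→18
G: 18→28
A: 28→41
H: 41→58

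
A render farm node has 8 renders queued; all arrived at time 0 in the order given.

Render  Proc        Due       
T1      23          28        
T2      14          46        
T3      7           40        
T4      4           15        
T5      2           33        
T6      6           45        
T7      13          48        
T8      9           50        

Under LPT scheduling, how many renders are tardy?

LPT (decreasing processing time): T1 T2 T7 T8 T3 T6 T4 T5.
T1: 0→23, due 28, tardiness 0
T2: 23→37, due 46, tardiness 0
T7: 37→50, due 48, tardiness 2
T8: 50→59, due 50, tardiness 9
T3: 59→66, due 40, tardiness 26
T6: 66→72, due 45, tardiness 27
T4: 72→76, due 15, tardiness 61
T5: 76→78, due 33, tardiness 45
Late renders: 6.

6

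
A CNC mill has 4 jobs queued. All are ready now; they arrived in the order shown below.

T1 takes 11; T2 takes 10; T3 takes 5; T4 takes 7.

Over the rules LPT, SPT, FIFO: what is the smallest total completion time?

LPT (decreasing processing time): T1 T2 T4 T3.
T1: 0→11
T2: 11→21
T4: 21→28
T3: 28→33
Sum = 11+21+28+33 = 93.
SPT (increasing processing time): T3 T4 T2 T1.
T3: 0→5
T4: 5→12
T2: 12→22
T1: 22→33
Sum = 5+12+22+33 = 72.
FIFO (arrival order): T1 T2 T3 T4.
T1: 0→11
T2: 11→21
T3: 21→26
T4: 26→33
Sum = 11+21+26+33 = 91.
LPT 93, SPT 72, FIFO 91 → minimum 72.

72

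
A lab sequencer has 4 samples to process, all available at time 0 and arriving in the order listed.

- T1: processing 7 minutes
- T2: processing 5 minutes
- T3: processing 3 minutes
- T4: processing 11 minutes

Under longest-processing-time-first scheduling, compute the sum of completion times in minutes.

LPT (decreasing processing time): T4 T1 T2 T3.
T4: 0→11
T1: 11→18
T2: 18→23
T3: 23→26
Sum = 11+18+23+26 = 78.

78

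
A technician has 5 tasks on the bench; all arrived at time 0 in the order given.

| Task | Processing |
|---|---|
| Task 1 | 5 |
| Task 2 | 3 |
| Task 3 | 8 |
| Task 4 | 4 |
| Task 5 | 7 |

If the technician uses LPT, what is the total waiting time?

LPT (decreasing processing time): Task 3 Task 5 Task 1 Task 4 Task 2.
Task 3: waits 0, runs 0→8
Task 5: waits 8, runs 8→15
Task 1: waits 15, runs 15→20
Task 4: waits 20, runs 20→24
Task 2: waits 24, runs 24→27
Sum = 0+8+15+20+24 = 67.

67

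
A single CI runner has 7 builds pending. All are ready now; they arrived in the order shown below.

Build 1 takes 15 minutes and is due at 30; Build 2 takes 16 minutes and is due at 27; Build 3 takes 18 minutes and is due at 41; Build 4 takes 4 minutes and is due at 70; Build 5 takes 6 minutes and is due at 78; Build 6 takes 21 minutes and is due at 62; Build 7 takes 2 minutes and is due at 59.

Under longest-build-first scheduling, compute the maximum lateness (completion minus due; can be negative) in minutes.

LPT (decreasing processing time): Build 6 Build 3 Build 2 Build 1 Build 5 Build 4 Build 7.
Build 6: 0→21, due 62, lateness -41
Build 3: 21→39, due 41, lateness -2
Build 2: 39→55, due 27, lateness 28
Build 1: 55→70, due 30, lateness 40
Build 5: 70→76, due 78, lateness -2
Build 4: 76→80, due 70, lateness 10
Build 7: 80→82, due 59, lateness 23
Maximum = 40.

40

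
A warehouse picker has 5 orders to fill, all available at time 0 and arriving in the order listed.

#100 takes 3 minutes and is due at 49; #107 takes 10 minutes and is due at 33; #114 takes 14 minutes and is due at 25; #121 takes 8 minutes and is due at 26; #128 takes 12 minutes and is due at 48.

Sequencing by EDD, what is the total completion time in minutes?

EDD (increasing due date): #114 #121 #107 #128 #100.
#114: 0→14
#121: 14→22
#107: 22→32
#128: 32→44
#100: 44→47
Sum = 14+22+32+44+47 = 159.

159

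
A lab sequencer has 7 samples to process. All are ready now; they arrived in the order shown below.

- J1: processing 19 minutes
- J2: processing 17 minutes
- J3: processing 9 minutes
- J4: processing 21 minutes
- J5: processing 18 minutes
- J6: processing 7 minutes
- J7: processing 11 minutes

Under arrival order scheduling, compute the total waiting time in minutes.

341

FIFO (arrival order): J1 J2 J3 J4 J5 J6 J7.
J1: waits 0, runs 0→19
J2: waits 19, runs 19→36
J3: waits 36, runs 36→45
J4: waits 45, runs 45→66
J5: waits 66, runs 66→84
J6: waits 84, runs 84→91
J7: waits 91, runs 91→102
Sum = 0+19+36+45+66+84+91 = 341.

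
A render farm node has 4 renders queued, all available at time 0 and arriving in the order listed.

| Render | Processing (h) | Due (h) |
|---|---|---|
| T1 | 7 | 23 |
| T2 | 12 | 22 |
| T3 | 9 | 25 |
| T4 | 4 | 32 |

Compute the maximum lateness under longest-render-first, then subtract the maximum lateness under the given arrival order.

2

LPT (decreasing processing time): T2 T3 T1 T4.
T2: 0→12, due 22, lateness -10
T3: 12→21, due 25, lateness -4
T1: 21→28, due 23, lateness 5
T4: 28→32, due 32, lateness 0
Maximum = 5.
FIFO (arrival order): T1 T2 T3 T4.
T1: 0→7, due 23, lateness -16
T2: 7→19, due 22, lateness -3
T3: 19→28, due 25, lateness 3
T4: 28→32, due 32, lateness 0
Maximum = 3.
Difference = 5 − 3 = 2.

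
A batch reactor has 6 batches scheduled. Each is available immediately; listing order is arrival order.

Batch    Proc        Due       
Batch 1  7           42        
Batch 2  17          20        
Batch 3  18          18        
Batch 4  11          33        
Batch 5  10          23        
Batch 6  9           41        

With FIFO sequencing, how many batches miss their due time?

5

FIFO (arrival order): Batch 1 Batch 2 Batch 3 Batch 4 Batch 5 Batch 6.
Batch 1: 0→7, due 42, tardiness 0
Batch 2: 7→24, due 20, tardiness 4
Batch 3: 24→42, due 18, tardiness 24
Batch 4: 42→53, due 33, tardiness 20
Batch 5: 53→63, due 23, tardiness 40
Batch 6: 63→72, due 41, tardiness 31
Late batches: 5.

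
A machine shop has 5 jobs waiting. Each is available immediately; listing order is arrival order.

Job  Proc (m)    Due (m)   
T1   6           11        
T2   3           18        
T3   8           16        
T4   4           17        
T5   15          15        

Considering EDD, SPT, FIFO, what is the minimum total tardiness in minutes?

26

EDD (increasing due date): T1 T5 T3 T4 T2.
T1: 0→6, due 11, tardiness 0
T5: 6→21, due 15, tardiness 6
T3: 21→29, due 16, tardiness 13
T4: 29→33, due 17, tardiness 16
T2: 33→36, due 18, tardiness 18
Sum = 0+6+13+16+18 = 53.
SPT (increasing processing time): T2 T4 T1 T3 T5.
T2: 0→3, due 18, tardiness 0
T4: 3→7, due 17, tardiness 0
T1: 7→13, due 11, tardiness 2
T3: 13→21, due 16, tardiness 5
T5: 21→36, due 15, tardiness 21
Sum = 0+0+2+5+21 = 28.
FIFO (arrival order): T1 T2 T3 T4 T5.
T1: 0→6, due 11, tardiness 0
T2: 6→9, due 18, tardiness 0
T3: 9→17, due 16, tardiness 1
T4: 17→21, due 17, tardiness 4
T5: 21→36, due 15, tardiness 21
Sum = 0+0+1+4+21 = 26.
EDD 53, SPT 28, FIFO 26 → minimum 26.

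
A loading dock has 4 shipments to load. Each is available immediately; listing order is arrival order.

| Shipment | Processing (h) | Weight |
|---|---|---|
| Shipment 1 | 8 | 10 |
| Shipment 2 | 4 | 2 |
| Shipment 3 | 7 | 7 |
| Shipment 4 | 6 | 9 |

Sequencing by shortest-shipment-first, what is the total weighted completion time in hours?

467

SPT (increasing processing time): Shipment 2 Shipment 4 Shipment 3 Shipment 1.
Shipment 2: finishes 4, weight 2, w·C = 8
Shipment 4: finishes 10, weight 9, w·C = 90
Shipment 3: finishes 17, weight 7, w·C = 119
Shipment 1: finishes 25, weight 10, w·C = 250
Sum = 8+90+119+250 = 467.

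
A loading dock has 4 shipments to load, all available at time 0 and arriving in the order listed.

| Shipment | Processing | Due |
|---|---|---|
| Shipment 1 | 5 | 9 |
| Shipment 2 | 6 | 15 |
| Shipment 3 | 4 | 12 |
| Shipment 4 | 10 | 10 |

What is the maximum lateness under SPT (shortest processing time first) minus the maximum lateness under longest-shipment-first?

SPT (increasing processing time): Shipment 3 Shipment 1 Shipment 2 Shipment 4.
Shipment 3: 0→4, due 12, lateness -8
Shipment 1: 4→9, due 9, lateness 0
Shipment 2: 9→15, due 15, lateness 0
Shipment 4: 15→25, due 10, lateness 15
Maximum = 15.
LPT (decreasing processing time): Shipment 4 Shipment 2 Shipment 1 Shipment 3.
Shipment 4: 0→10, due 10, lateness 0
Shipment 2: 10→16, due 15, lateness 1
Shipment 1: 16→21, due 9, lateness 12
Shipment 3: 21→25, due 12, lateness 13
Maximum = 13.
Difference = 15 − 13 = 2.

2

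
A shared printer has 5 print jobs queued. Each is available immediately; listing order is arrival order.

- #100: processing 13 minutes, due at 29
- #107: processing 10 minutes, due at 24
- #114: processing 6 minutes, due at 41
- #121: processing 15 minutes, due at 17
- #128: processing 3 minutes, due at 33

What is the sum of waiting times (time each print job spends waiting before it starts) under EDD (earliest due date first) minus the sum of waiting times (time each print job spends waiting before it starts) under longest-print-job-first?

-6

EDD (increasing due date): #121 #107 #100 #128 #114.
#121: waits 0, runs 0→15
#107: waits 15, runs 15→25
#100: waits 25, runs 25→38
#128: waits 38, runs 38→41
#114: waits 41, runs 41→47
Sum = 0+15+25+38+41 = 119.
LPT (decreasing processing time): #121 #100 #107 #114 #128.
#121: waits 0, runs 0→15
#100: waits 15, runs 15→28
#107: waits 28, runs 28→38
#114: waits 38, runs 38→44
#128: waits 44, runs 44→47
Sum = 0+15+28+38+44 = 125.
Difference = 119 − 125 = -6.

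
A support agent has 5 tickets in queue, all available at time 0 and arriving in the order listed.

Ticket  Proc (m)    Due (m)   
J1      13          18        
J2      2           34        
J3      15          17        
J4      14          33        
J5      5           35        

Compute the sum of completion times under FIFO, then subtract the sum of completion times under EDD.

-27

FIFO (arrival order): J1 J2 J3 J4 J5.
J1: 0→13
J2: 13→15
J3: 15→30
J4: 30→44
J5: 44→49
Sum = 13+15+30+44+49 = 151.
EDD (increasing due date): J3 J1 J4 J2 J5.
J3: 0→15
J1: 15→28
J4: 28→42
J2: 42→44
J5: 44→49
Sum = 15+28+42+44+49 = 178.
Difference = 151 − 178 = -27.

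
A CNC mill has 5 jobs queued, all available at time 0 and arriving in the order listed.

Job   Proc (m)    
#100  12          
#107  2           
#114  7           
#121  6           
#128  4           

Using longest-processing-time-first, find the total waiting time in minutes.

LPT (decreasing processing time): #100 #114 #121 #128 #107.
#100: waits 0, runs 0→12
#114: waits 12, runs 12→19
#121: waits 19, runs 19→25
#128: waits 25, runs 25→29
#107: waits 29, runs 29→31
Sum = 0+12+19+25+29 = 85.

85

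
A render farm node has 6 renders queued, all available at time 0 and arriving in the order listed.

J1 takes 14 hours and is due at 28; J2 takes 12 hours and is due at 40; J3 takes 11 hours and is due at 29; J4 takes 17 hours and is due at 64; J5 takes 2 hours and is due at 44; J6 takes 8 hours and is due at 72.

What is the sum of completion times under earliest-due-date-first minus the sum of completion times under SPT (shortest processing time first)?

58

EDD (increasing due date): J1 J3 J2 J5 J4 J6.
J1: 0→14
J3: 14→25
J2: 25→37
J5: 37→39
J4: 39→56
J6: 56→64
Sum = 14+25+37+39+56+64 = 235.
SPT (increasing processing time): J5 J6 J3 J2 J1 J4.
J5: 0→2
J6: 2→10
J3: 10→21
J2: 21→33
J1: 33→47
J4: 47→64
Sum = 2+10+21+33+47+64 = 177.
Difference = 235 − 177 = 58.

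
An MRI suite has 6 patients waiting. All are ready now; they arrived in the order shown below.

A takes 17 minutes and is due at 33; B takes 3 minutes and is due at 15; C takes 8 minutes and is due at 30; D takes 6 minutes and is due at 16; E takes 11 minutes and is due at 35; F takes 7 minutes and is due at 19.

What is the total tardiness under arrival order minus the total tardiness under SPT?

47

FIFO (arrival order): A B C D E F.
A: 0→17, due 33, tardiness 0
B: 17→20, due 15, tardiness 5
C: 20→28, due 30, tardiness 0
D: 28→34, due 16, tardiness 18
E: 34→45, due 35, tardiness 10
F: 45→52, due 19, tardiness 33
Sum = 0+5+0+18+10+33 = 66.
SPT (increasing processing time): B D F C E A.
B: 0→3, due 15, tardiness 0
D: 3→9, due 16, tardiness 0
F: 9→16, due 19, tardiness 0
C: 16→24, due 30, tardiness 0
E: 24→35, due 35, tardiness 0
A: 35→52, due 33, tardiness 19
Sum = 0+0+0+0+0+19 = 19.
Difference = 66 − 19 = 47.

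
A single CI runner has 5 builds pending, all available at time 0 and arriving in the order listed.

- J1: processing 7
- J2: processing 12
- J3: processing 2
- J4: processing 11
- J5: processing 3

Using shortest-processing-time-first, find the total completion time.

SPT (increasing processing time): J3 J5 J1 J4 J2.
J3: 0→2
J5: 2→5
J1: 5→12
J4: 12→23
J2: 23→35
Sum = 2+5+12+23+35 = 77.

77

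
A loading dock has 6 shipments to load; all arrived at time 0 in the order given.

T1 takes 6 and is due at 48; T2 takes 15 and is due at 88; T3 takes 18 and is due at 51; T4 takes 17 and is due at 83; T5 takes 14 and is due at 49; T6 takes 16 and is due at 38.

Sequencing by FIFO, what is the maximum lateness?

FIFO (arrival order): T1 T2 T3 T4 T5 T6.
T1: 0→6, due 48, lateness -42
T2: 6→21, due 88, lateness -67
T3: 21→39, due 51, lateness -12
T4: 39→56, due 83, lateness -27
T5: 56→70, due 49, lateness 21
T6: 70→86, due 38, lateness 48
Maximum = 48.

48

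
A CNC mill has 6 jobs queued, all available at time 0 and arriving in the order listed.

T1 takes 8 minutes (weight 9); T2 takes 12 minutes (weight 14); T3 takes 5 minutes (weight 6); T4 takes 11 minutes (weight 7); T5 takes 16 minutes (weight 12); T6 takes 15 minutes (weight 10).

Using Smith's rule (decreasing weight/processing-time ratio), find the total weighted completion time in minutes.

2014

WSPT (decreasing weight/processing-time ratio): T3 T2 T1 T5 T6 T4.
T3: finishes 5, weight 6, w·C = 30
T2: finishes 17, weight 14, w·C = 238
T1: finishes 25, weight 9, w·C = 225
T5: finishes 41, weight 12, w·C = 492
T6: finishes 56, weight 10, w·C = 560
T4: finishes 67, weight 7, w·C = 469
Sum = 30+238+225+492+560+469 = 2014.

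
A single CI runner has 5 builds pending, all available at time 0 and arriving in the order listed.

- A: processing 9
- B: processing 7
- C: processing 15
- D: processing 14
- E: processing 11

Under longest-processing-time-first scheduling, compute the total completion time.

LPT (decreasing processing time): C D E A B.
C: 0→15
D: 15→29
E: 29→40
A: 40→49
B: 49→56
Sum = 15+29+40+49+56 = 189.

189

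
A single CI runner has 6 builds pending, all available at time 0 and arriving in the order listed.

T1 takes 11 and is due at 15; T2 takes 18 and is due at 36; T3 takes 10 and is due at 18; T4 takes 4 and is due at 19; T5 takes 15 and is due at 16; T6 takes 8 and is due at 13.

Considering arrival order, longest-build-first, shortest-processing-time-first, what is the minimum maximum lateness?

FIFO (arrival order): T1 T2 T3 T4 T5 T6.
T1: 0→11, due 15, lateness -4
T2: 11→29, due 36, lateness -7
T3: 29→39, due 18, lateness 21
T4: 39→43, due 19, lateness 24
T5: 43→58, due 16, lateness 42
T6: 58→66, due 13, lateness 53
Maximum = 53.
LPT (decreasing processing time): T2 T5 T1 T3 T6 T4.
T2: 0→18, due 36, lateness -18
T5: 18→33, due 16, lateness 17
T1: 33→44, due 15, lateness 29
T3: 44→54, due 18, lateness 36
T6: 54→62, due 13, lateness 49
T4: 62→66, due 19, lateness 47
Maximum = 49.
SPT (increasing processing time): T4 T6 T3 T1 T5 T2.
T4: 0→4, due 19, lateness -15
T6: 4→12, due 13, lateness -1
T3: 12→22, due 18, lateness 4
T1: 22→33, due 15, lateness 18
T5: 33→48, due 16, lateness 32
T2: 48→66, due 36, lateness 30
Maximum = 32.
FIFO 53, LPT 49, SPT 32 → minimum 32.

32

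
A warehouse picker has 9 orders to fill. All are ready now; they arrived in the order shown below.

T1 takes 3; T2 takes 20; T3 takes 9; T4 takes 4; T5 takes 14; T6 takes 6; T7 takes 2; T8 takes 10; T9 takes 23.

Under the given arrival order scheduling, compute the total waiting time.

FIFO (arrival order): T1 T2 T3 T4 T5 T6 T7 T8 T9.
T1: waits 0, runs 0→3
T2: waits 3, runs 3→23
T3: waits 23, runs 23→32
T4: waits 32, runs 32→36
T5: waits 36, runs 36→50
T6: waits 50, runs 50→56
T7: waits 56, runs 56→58
T8: waits 58, runs 58→68
T9: waits 68, runs 68→91
Sum = 0+3+23+32+36+50+56+58+68 = 326.

326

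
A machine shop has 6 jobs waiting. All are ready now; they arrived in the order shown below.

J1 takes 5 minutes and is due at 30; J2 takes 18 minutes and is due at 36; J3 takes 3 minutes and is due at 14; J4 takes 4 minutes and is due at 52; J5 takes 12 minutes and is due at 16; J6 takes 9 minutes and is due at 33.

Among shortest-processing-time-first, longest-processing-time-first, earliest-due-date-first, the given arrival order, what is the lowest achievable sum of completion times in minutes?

SPT (increasing processing time): J3 J4 J1 J6 J5 J2.
J3: 0→3
J4: 3→7
J1: 7→12
J6: 12→21
J5: 21→33
J2: 33→51
Sum = 3+7+12+21+33+51 = 127.
LPT (decreasing processing time): J2 J5 J6 J1 J4 J3.
J2: 0→18
J5: 18→30
J6: 30→39
J1: 39→44
J4: 44→48
J3: 48→51
Sum = 18+30+39+44+48+51 = 230.
EDD (increasing due date): J3 J5 J1 J6 J2 J4.
J3: 0→3
J5: 3→15
J1: 15→20
J6: 20→29
J2: 29→47
J4: 47→51
Sum = 3+15+20+29+47+51 = 165.
FIFO (arrival order): J1 J2 J3 J4 J5 J6.
J1: 0→5
J2: 5→23
J3: 23→26
J4: 26→30
J5: 30→42
J6: 42→51
Sum = 5+23+26+30+42+51 = 177.
SPT 127, LPT 230, EDD 165, FIFO 177 → minimum 127.

127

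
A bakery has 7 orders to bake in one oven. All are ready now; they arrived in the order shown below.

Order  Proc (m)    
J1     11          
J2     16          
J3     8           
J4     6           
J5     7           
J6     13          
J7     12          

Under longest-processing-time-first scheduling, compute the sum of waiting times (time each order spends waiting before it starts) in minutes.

LPT (decreasing processing time): J2 J6 J7 J1 J3 J5 J4.
J2: waits 0, runs 0→16
J6: waits 16, runs 16→29
J7: waits 29, runs 29→41
J1: waits 41, runs 41→52
J3: waits 52, runs 52→60
J5: waits 60, runs 60→67
J4: waits 67, runs 67→73
Sum = 0+16+29+41+52+60+67 = 265.

265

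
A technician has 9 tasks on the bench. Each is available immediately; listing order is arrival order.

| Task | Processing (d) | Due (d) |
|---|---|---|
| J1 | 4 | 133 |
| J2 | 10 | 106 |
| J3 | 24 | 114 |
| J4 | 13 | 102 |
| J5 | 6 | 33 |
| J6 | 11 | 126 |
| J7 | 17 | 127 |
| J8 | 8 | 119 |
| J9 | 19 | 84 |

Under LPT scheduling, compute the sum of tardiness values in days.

LPT (decreasing processing time): J3 J9 J7 J4 J6 J2 J8 J5 J1.
J3: 0→24, due 114, tardiness 0
J9: 24→43, due 84, tardiness 0
J7: 43→60, due 127, tardiness 0
J4: 60→73, due 102, tardiness 0
J6: 73→84, due 126, tardiness 0
J2: 84→94, due 106, tardiness 0
J8: 94→102, due 119, tardiness 0
J5: 102→108, due 33, tardiness 75
J1: 108→112, due 133, tardiness 0
Sum = 0+0+0+0+0+0+0+75+0 = 75.

75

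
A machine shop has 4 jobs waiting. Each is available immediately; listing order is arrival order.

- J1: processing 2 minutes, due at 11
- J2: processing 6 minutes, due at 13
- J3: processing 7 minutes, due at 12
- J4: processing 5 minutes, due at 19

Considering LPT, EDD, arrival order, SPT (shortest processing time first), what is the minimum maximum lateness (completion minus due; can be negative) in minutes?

2

LPT (decreasing processing time): J3 J2 J4 J1.
J3: 0→7, due 12, lateness -5
J2: 7→13, due 13, lateness 0
J4: 13→18, due 19, lateness -1
J1: 18→20, due 11, lateness 9
Maximum = 9.
EDD (increasing due date): J1 J3 J2 J4.
J1: 0→2, due 11, lateness -9
J3: 2→9, due 12, lateness -3
J2: 9→15, due 13, lateness 2
J4: 15→20, due 19, lateness 1
Maximum = 2.
FIFO (arrival order): J1 J2 J3 J4.
J1: 0→2, due 11, lateness -9
J2: 2→8, due 13, lateness -5
J3: 8→15, due 12, lateness 3
J4: 15→20, due 19, lateness 1
Maximum = 3.
SPT (increasing processing time): J1 J4 J2 J3.
J1: 0→2, due 11, lateness -9
J4: 2→7, due 19, lateness -12
J2: 7→13, due 13, lateness 0
J3: 13→20, due 12, lateness 8
Maximum = 8.
LPT 9, EDD 2, FIFO 3, SPT 8 → minimum 2.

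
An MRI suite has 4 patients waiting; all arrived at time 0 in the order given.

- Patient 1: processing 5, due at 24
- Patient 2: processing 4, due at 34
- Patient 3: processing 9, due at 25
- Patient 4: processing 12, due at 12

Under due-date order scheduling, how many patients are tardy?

1

EDD (increasing due date): Patient 4 Patient 1 Patient 3 Patient 2.
Patient 4: 0→12, due 12, tardiness 0
Patient 1: 12→17, due 24, tardiness 0
Patient 3: 17→26, due 25, tardiness 1
Patient 2: 26→30, due 34, tardiness 0
Late patients: 1.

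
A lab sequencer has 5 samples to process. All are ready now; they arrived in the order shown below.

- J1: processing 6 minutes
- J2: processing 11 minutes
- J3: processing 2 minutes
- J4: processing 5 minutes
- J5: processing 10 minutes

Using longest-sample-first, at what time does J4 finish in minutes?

LPT (decreasing processing time): J2 J5 J1 J4 J3.
J2: 0→11
J5: 11→21
J1: 21→27
J4: 27→32

32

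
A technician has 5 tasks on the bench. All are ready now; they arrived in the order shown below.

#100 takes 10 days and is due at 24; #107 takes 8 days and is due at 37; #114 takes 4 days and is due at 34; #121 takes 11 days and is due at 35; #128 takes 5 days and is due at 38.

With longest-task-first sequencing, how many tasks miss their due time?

LPT (decreasing processing time): #121 #100 #107 #128 #114.
#121: 0→11, due 35, tardiness 0
#100: 11→21, due 24, tardiness 0
#107: 21→29, due 37, tardiness 0
#128: 29→34, due 38, tardiness 0
#114: 34→38, due 34, tardiness 4
Late tasks: 1.

1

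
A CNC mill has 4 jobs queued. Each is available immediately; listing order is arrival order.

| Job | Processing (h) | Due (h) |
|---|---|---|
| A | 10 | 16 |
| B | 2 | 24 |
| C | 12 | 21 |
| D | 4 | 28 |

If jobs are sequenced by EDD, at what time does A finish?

EDD (increasing due date): A C B D.
A: 0→10

10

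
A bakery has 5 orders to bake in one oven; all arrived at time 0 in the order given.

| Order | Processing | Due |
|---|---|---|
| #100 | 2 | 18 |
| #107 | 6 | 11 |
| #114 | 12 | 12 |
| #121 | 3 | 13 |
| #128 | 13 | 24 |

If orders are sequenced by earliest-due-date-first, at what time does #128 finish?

36

EDD (increasing due date): #107 #114 #121 #100 #128.
#107: 0→6
#114: 6→18
#121: 18→21
#100: 21→23
#128: 23→36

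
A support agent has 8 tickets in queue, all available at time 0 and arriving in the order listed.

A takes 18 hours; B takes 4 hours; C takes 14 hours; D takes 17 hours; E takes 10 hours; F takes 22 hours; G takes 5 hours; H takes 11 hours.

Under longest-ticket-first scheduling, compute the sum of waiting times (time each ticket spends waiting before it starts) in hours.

461

LPT (decreasing processing time): F A D C H E G B.
F: waits 0, runs 0→22
A: waits 22, runs 22→40
D: waits 40, runs 40→57
C: waits 57, runs 57→71
H: waits 71, runs 71→82
E: waits 82, runs 82→92
G: waits 92, runs 92→97
B: waits 97, runs 97→101
Sum = 0+22+40+57+71+82+92+97 = 461.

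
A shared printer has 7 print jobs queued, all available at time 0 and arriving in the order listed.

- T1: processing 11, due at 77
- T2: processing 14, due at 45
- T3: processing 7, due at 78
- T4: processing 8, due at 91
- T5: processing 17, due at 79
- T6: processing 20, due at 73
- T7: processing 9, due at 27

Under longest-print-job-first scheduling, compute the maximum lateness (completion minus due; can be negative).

44

LPT (decreasing processing time): T6 T5 T2 T1 T7 T4 T3.
T6: 0→20, due 73, lateness -53
T5: 20→37, due 79, lateness -42
T2: 37→51, due 45, lateness 6
T1: 51→62, due 77, lateness -15
T7: 62→71, due 27, lateness 44
T4: 71→79, due 91, lateness -12
T3: 79→86, due 78, lateness 8
Maximum = 44.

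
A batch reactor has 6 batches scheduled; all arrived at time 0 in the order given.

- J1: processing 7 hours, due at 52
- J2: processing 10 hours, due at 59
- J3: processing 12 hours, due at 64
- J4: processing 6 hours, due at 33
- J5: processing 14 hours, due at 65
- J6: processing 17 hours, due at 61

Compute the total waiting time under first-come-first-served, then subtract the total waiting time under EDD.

FIFO (arrival order): J1 J2 J3 J4 J5 J6.
J1: waits 0, runs 0→7
J2: waits 7, runs 7→17
J3: waits 17, runs 17→29
J4: waits 29, runs 29→35
J5: waits 35, runs 35→49
J6: waits 49, runs 49→66
Sum = 0+7+17+29+35+49 = 137.
EDD (increasing due date): J4 J1 J2 J6 J3 J5.
J4: waits 0, runs 0→6
J1: waits 6, runs 6→13
J2: waits 13, runs 13→23
J6: waits 23, runs 23→40
J3: waits 40, runs 40→52
J5: waits 52, runs 52→66
Sum = 0+6+13+23+40+52 = 134.
Difference = 137 − 134 = 3.

3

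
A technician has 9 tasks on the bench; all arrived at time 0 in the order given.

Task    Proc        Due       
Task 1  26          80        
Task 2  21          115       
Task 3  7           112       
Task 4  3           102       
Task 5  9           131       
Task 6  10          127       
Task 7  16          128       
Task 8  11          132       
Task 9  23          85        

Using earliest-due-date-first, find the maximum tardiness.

EDD (increasing due date): Task 1 Task 9 Task 4 Task 3 Task 2 Task 6 Task 7 Task 5 Task 8.
Task 1: 0→26, due 80, tardiness 0
Task 9: 26→49, due 85, tardiness 0
Task 4: 49→52, due 102, tardiness 0
Task 3: 52→59, due 112, tardiness 0
Task 2: 59→80, due 115, tardiness 0
Task 6: 80→90, due 127, tardiness 0
Task 7: 90→106, due 128, tardiness 0
Task 5: 106→115, due 131, tardiness 0
Task 8: 115→126, due 132, tardiness 0
Maximum = 0.

0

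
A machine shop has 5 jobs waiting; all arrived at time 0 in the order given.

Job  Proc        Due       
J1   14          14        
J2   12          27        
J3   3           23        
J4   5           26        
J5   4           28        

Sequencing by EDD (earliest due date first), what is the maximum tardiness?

EDD (increasing due date): J1 J3 J4 J2 J5.
J1: 0→14, due 14, tardiness 0
J3: 14→17, due 23, tardiness 0
J4: 17→22, due 26, tardiness 0
J2: 22→34, due 27, tardiness 7
J5: 34→38, due 28, tardiness 10
Maximum = 10.

10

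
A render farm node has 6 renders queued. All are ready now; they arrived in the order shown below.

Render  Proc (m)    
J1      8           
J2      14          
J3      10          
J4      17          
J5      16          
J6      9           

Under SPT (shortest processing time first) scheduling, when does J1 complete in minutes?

8

SPT (increasing processing time): J1 J6 J3 J2 J5 J4.
J1: 0→8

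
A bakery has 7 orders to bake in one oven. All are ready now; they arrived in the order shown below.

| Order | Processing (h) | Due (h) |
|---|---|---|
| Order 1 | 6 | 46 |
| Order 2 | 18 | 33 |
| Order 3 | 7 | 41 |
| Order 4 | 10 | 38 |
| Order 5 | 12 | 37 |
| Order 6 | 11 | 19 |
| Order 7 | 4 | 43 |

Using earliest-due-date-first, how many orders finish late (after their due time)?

EDD (increasing due date): Order 6 Order 2 Order 5 Order 4 Order 3 Order 7 Order 1.
Order 6: 0→11, due 19, tardiness 0
Order 2: 11→29, due 33, tardiness 0
Order 5: 29→41, due 37, tardiness 4
Order 4: 41→51, due 38, tardiness 13
Order 3: 51→58, due 41, tardiness 17
Order 7: 58→62, due 43, tardiness 19
Order 1: 62→68, due 46, tardiness 22
Late orders: 5.

5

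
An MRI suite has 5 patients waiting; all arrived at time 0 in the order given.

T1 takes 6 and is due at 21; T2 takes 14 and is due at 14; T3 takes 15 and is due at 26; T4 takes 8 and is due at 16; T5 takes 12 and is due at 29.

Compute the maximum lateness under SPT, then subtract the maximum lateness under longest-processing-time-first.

-5

SPT (increasing processing time): T1 T4 T5 T2 T3.
T1: 0→6, due 21, lateness -15
T4: 6→14, due 16, lateness -2
T5: 14→26, due 29, lateness -3
T2: 26→40, due 14, lateness 26
T3: 40→55, due 26, lateness 29
Maximum = 29.
LPT (decreasing processing time): T3 T2 T5 T4 T1.
T3: 0→15, due 26, lateness -11
T2: 15→29, due 14, lateness 15
T5: 29→41, due 29, lateness 12
T4: 41→49, due 16, lateness 33
T1: 49→55, due 21, lateness 34
Maximum = 34.
Difference = 29 − 34 = -5.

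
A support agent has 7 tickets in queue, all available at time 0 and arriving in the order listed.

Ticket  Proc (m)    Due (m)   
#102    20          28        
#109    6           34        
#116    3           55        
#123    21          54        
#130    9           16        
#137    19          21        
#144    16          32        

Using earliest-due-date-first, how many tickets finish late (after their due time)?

6

EDD (increasing due date): #130 #137 #102 #144 #109 #123 #116.
#130: 0→9, due 16, tardiness 0
#137: 9→28, due 21, tardiness 7
#102: 28→48, due 28, tardiness 20
#144: 48→64, due 32, tardiness 32
#109: 64→70, due 34, tardiness 36
#123: 70→91, due 54, tardiness 37
#116: 91→94, due 55, tardiness 39
Late tickets: 6.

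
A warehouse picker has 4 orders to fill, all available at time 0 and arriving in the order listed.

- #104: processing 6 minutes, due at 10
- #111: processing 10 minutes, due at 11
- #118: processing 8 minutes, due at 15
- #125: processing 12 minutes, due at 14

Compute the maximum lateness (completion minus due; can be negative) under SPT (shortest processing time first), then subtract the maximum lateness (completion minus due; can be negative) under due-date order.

SPT (increasing processing time): #104 #118 #111 #125.
#104: 0→6, due 10, lateness -4
#118: 6→14, due 15, lateness -1
#111: 14→24, due 11, lateness 13
#125: 24→36, due 14, lateness 22
Maximum = 22.
EDD (increasing due date): #104 #111 #125 #118.
#104: 0→6, due 10, lateness -4
#111: 6→16, due 11, lateness 5
#125: 16→28, due 14, lateness 14
#118: 28→36, due 15, lateness 21
Maximum = 21.
Difference = 22 − 21 = 1.

1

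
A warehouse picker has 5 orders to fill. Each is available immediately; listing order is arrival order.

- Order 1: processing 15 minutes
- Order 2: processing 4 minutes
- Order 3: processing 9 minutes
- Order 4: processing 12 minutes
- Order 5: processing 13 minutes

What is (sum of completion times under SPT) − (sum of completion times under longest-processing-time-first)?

-52

SPT (increasing processing time): Order 2 Order 3 Order 4 Order 5 Order 1.
Order 2: 0→4
Order 3: 4→13
Order 4: 13→25
Order 5: 25→38
Order 1: 38→53
Sum = 4+13+25+38+53 = 133.
LPT (decreasing processing time): Order 1 Order 5 Order 4 Order 3 Order 2.
Order 1: 0→15
Order 5: 15→28
Order 4: 28→40
Order 3: 40→49
Order 2: 49→53
Sum = 15+28+40+49+53 = 185.
Difference = 133 − 185 = -52.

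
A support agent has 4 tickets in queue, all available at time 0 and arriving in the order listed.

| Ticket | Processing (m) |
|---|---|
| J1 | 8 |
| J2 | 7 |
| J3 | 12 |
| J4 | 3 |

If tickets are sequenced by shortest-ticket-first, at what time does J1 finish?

SPT (increasing processing time): J4 J2 J1 J3.
J4: 0→3
J2: 3→10
J1: 10→18

18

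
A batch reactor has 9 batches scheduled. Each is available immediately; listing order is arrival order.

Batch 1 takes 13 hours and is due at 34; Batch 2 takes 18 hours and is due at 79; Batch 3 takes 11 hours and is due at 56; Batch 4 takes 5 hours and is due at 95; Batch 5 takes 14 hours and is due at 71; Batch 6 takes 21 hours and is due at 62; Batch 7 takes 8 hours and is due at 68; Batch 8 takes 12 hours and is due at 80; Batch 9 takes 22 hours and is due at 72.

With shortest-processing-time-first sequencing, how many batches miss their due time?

4

SPT (increasing processing time): Batch 4 Batch 7 Batch 3 Batch 8 Batch 1 Batch 5 Batch 2 Batch 6 Batch 9.
Batch 4: 0→5, due 95, tardiness 0
Batch 7: 5→13, due 68, tardiness 0
Batch 3: 13→24, due 56, tardiness 0
Batch 8: 24→36, due 80, tardiness 0
Batch 1: 36→49, due 34, tardiness 15
Batch 5: 49→63, due 71, tardiness 0
Batch 2: 63→81, due 79, tardiness 2
Batch 6: 81→102, due 62, tardiness 40
Batch 9: 102→124, due 72, tardiness 52
Late batches: 4.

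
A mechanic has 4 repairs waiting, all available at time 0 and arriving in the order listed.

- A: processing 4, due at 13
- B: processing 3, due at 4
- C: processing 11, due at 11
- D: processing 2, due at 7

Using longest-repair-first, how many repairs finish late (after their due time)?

LPT (decreasing processing time): C A B D.
C: 0→11, due 11, tardiness 0
A: 11→15, due 13, tardiness 2
B: 15→18, due 4, tardiness 14
D: 18→20, due 7, tardiness 13
Late repairs: 3.

3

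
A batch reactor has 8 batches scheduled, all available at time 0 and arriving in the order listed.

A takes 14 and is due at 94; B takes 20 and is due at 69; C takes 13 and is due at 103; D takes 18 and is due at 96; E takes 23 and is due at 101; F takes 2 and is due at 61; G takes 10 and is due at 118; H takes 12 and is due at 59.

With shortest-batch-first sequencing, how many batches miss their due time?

2

SPT (increasing processing time): F G H C A D B E.
F: 0→2, due 61, tardiness 0
G: 2→12, due 118, tardiness 0
H: 12→24, due 59, tardiness 0
C: 24→37, due 103, tardiness 0
A: 37→51, due 94, tardiness 0
D: 51→69, due 96, tardiness 0
B: 69→89, due 69, tardiness 20
E: 89→112, due 101, tardiness 11
Late batches: 2.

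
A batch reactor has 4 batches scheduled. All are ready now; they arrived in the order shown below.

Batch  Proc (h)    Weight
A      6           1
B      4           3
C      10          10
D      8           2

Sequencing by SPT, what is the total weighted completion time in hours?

SPT (increasing processing time): B A D C.
B: finishes 4, weight 3, w·C = 12
A: finishes 10, weight 1, w·C = 10
D: finishes 18, weight 2, w·C = 36
C: finishes 28, weight 10, w·C = 280
Sum = 12+10+36+280 = 338.

338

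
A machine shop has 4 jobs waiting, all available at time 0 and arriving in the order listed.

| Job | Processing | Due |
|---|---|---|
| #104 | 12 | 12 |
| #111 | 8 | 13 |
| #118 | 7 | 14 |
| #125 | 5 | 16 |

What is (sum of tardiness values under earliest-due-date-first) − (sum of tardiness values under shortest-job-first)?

9

EDD (increasing due date): #104 #111 #118 #125.
#104: 0→12, due 12, tardiness 0
#111: 12→20, due 13, tardiness 7
#118: 20→27, due 14, tardiness 13
#125: 27→32, due 16, tardiness 16
Sum = 0+7+13+16 = 36.
SPT (increasing processing time): #125 #118 #111 #104.
#125: 0→5, due 16, tardiness 0
#118: 5→12, due 14, tardiness 0
#111: 12→20, due 13, tardiness 7
#104: 20→32, due 12, tardiness 20
Sum = 0+0+7+20 = 27.
Difference = 36 − 27 = 9.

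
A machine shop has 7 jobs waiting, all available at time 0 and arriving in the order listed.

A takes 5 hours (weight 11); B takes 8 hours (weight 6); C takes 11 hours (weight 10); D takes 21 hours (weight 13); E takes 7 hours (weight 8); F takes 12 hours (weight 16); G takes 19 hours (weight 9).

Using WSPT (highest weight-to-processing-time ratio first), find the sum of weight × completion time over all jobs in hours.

WSPT (decreasing weight/processing-time ratio): A F E C B D G.
A: finishes 5, weight 11, w·C = 55
F: finishes 17, weight 16, w·C = 272
E: finishes 24, weight 8, w·C = 192
C: finishes 35, weight 10, w·C = 350
B: finishes 43, weight 6, w·C = 258
D: finishes 64, weight 13, w·C = 832
G: finishes 83, weight 9, w·C = 747
Sum = 55+272+192+350+258+832+747 = 2706.

2706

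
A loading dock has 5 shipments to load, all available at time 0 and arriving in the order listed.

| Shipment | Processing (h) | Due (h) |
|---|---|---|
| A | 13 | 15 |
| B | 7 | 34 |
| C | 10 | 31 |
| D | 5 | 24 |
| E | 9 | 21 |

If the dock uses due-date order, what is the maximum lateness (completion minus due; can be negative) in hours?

EDD (increasing due date): A E D C B.
A: 0→13, due 15, lateness -2
E: 13→22, due 21, lateness 1
D: 22→27, due 24, lateness 3
C: 27→37, due 31, lateness 6
B: 37→44, due 34, lateness 10
Maximum = 10.

10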